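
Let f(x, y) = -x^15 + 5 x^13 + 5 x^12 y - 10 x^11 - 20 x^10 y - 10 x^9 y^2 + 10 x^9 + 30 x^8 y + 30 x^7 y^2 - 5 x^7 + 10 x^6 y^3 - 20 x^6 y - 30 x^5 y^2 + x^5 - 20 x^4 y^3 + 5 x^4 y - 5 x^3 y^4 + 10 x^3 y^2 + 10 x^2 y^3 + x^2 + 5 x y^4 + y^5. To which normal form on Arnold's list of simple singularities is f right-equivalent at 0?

A4

The Hessian of f at 0 is [[2, 0], [0, 0]] with rank 1, so corank 1. A Groebner basis of the Jacobian ideal J(f) in C{x,y} is {y^4, x}; counting standard monomials gives mu = 4. Corank 1: A-series; mu = 4 gives A_4.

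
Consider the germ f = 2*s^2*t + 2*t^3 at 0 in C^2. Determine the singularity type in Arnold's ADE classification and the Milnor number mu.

The Hessian of f at 0 is [[0, 0], [0, 0]] with rank 0, so corank 2. A Groebner basis of the Jacobian ideal J(f) in C{s,t} is {t^3, s^2 + 3*t^2, s*t}; counting standard monomials gives mu = 4. Corank 2; j^3 = 2*t*(s^2 + t^2) splits into three distinct lines over C (the quadratic factor has nonzero discriminant), so D_4.

Type D4, Milnor number mu = 4.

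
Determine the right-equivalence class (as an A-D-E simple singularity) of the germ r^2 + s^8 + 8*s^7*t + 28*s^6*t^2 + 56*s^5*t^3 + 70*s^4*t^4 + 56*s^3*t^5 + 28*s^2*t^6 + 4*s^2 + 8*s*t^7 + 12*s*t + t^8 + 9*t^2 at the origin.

The Hessian of f at 0 has rank 2. Corank 1: A-series; mu = 7 gives A_7.

A7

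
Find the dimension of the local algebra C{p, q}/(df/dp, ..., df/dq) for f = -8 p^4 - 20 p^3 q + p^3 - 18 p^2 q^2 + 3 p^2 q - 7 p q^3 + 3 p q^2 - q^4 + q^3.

The Hessian of f at 0 has rank 0. Corank 2; j^3 = (p + q)^3 is a perfect cube, so E-series; the 4-jet and mu = 7 give E_7.

7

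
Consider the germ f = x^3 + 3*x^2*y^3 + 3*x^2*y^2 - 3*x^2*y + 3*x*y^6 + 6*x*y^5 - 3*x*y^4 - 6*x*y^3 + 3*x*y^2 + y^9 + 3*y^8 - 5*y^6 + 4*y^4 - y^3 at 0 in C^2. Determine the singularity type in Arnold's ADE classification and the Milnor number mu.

Type E6, Milnor number mu = 6.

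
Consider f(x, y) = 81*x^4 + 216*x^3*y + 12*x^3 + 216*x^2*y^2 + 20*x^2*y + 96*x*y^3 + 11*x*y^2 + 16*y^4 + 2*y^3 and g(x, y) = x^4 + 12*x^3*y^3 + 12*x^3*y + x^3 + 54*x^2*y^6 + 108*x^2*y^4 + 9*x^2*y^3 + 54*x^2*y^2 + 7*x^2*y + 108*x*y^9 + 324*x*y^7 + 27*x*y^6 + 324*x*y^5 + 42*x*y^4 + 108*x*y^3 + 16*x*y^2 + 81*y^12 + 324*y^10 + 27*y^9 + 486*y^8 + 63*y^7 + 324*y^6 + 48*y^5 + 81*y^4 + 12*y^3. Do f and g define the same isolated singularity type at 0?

Yes.

The Hessian of f at 0 is [[0, 0], [0, 0]] with rank 0, so corank 2. A Groebner basis of the Jacobian ideal J(f) in C{x,y} is {x*y^2 + 2*x*y/3 + y^2/3, -4*x*y/3 + y^3 - 2*y^2/3, x^2 + 7*x*y/6 + y^2/3}; counting standard monomials gives mu = 5. Corank 2; j^3 = (2*x + y)^2*(3*x + 2*y) has shape L^2 M (L != M), so D-series; mu = 5 gives D_5. The Hessian of g at 0 is [[0, 0], [0, 0]] with rank 0, so corank 2. A Groebner basis of the Jacobian ideal J(g) in C{x,y} is {x*y^2 + x*y/2 + y^2, -x*y/4 + y^3 - y^2/2, x^2 + 5*x*y + 6*y^2}; counting standard monomials gives mu = 5. Corank 2; j^3 = (x + 2*y)^2*(x + 3*y) has shape L^2 M (L != M), so D-series; mu = 5 gives D_5. Both have type D_5, hence right-equivalent.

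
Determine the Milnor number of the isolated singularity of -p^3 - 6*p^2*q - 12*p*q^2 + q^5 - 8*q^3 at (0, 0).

8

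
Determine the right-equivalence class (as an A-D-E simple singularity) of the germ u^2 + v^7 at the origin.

A_{6}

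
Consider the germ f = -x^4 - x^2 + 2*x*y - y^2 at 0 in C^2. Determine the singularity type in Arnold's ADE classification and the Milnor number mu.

Type A_{3}, Milnor number mu = 3.

The Hessian of f at 0 is [[-2, 2], [2, -2]] with rank 1, so corank 1. A Groebner basis of the Jacobian ideal J(f) in C{x,y} is {y^3, x - y}; counting standard monomials gives mu = 3. Corank 1: A-series; mu = 3 gives A_3.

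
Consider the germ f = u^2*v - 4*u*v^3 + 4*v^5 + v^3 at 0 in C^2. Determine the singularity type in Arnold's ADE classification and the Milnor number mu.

Type D_{4}, Milnor number mu = 4.

The Hessian of f at 0 has rank 0. Corank 2; j^3 = v*(u^2 + v^2) splits into three distinct lines over C (the quadratic factor has nonzero discriminant), so D_4.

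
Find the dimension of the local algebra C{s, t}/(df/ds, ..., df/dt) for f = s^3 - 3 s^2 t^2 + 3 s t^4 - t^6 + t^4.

6

The Hessian of f at 0 has rank 0. Corank 2; j^3 = s^3 is a perfect cube, so E-series; the 4-jet and mu = 6 give E_6.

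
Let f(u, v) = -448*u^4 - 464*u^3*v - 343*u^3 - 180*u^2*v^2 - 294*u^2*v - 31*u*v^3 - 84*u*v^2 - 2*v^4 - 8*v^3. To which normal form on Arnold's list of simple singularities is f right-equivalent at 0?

E_{7}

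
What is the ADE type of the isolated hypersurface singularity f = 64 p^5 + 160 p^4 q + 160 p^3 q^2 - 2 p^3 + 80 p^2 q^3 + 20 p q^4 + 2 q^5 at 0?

E8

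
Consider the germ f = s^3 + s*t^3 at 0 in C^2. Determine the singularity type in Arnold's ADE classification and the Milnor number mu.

The Hessian of f at 0 has rank 0. Corank 2; j^3 = s^3 is a perfect cube, so E-series; the 4-jet and mu = 7 give E_7.

Type E_{7}, Milnor number mu = 7.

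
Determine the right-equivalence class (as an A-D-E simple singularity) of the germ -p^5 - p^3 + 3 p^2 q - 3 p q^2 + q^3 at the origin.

E_{8}

The Hessian of f at 0 has rank 0. Corank 2; j^3 = -(p - q)^3 is a perfect cube, so E-series; the 5-jet and mu = 8 give E_8.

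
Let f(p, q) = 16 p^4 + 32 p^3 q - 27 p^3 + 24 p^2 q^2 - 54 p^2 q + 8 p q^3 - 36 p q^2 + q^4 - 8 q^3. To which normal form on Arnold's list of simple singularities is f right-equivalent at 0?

E6

The Hessian of f at 0 has rank 0. Corank 2; j^3 = -(3*p + 2*q)^3 is a perfect cube, so E-series; the 4-jet and mu = 6 give E_6.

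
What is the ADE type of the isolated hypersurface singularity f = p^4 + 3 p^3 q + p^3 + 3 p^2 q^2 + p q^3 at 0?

The Hessian of f at 0 is [[0, 0], [0, 0]] with rank 0, so corank 2. A Groebner basis of the Jacobian ideal J(f) in C{p,q} is {3*p^2 + q^4 + q^3, p^3, p^2*q - p^2 - q^3/3, 2*p^2 + p*q^2 + 2*q^3/3}; counting standard monomials gives mu = 7. Corank 2; j^3 = p^3 is a perfect cube, so E-series; the 4-jet and mu = 7 give E_7.

E_7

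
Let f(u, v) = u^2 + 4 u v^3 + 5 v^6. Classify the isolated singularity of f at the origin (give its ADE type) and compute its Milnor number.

The Hessian of f at 0 has rank 1. Corank 1: A-series; mu = 5 gives A_5.

Type A5, Milnor number mu = 5.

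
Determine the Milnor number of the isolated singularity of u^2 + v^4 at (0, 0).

3

The Hessian of f at 0 has rank 1. Corank 1: A-series; mu = 3 gives A_3.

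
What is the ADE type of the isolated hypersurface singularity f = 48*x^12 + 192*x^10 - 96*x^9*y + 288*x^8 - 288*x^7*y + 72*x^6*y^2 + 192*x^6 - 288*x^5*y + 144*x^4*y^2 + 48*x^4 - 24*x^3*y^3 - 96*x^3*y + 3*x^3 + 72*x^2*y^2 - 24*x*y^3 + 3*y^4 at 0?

E_6

The Hessian of f at 0 is [[0, 0], [0, 0]] with rank 0, so corank 2. A Groebner basis of the Jacobian ideal J(f) in C{x,y} is {y^4, x*y^2 - y^3/6, x^2}; counting standard monomials gives mu = 6. Corank 2; j^3 = 3*x^3 is a perfect cube, so E-series; the 4-jet and mu = 6 give E_6.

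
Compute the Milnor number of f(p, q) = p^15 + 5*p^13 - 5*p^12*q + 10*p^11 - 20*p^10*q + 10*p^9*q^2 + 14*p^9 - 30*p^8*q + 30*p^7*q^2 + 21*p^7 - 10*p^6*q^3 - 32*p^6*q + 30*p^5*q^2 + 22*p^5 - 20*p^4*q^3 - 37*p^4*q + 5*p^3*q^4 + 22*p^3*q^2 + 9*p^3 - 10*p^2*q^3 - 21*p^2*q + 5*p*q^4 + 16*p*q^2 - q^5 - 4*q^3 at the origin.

The Hessian of f at 0 is [[0, 0], [0, 0]] with rank 0, so corank 2. A Groebner basis of the Jacobian ideal J(f) in C{p,q} is {243*p*q/53 + q^4 - 162*q^2/53, p*q^2 - 2*q^3/3, p^2 - 217*p*q/159 + 74*q^2/159}; counting standard monomials gives mu = 6. Corank 2; j^3 = (p - q)*(3*p - 2*q)^2 has shape L^2 M (L != M), so D-series; mu = 6 gives D_6.

6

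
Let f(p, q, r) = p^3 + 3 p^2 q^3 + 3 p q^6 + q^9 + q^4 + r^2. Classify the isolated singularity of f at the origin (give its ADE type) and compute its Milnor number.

The Hessian of f at 0 has rank 1. Corank 2; j^3 = p^3 is a perfect cube, so E-series; the 4-jet and mu = 6 give E_6.

Type E_6, Milnor number mu = 6.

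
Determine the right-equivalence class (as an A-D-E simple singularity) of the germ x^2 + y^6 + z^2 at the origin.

The Hessian of f at 0 has rank 2. Corank 1: A-series; mu = 5 gives A_5.

A5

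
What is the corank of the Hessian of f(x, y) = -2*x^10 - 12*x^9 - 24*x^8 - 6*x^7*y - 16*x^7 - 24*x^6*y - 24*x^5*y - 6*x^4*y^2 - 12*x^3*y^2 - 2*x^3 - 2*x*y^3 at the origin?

Hessian at 0 has rank 0.

2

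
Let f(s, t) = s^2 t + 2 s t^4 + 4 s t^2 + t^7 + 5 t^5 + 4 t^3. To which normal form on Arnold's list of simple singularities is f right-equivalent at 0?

D_{6}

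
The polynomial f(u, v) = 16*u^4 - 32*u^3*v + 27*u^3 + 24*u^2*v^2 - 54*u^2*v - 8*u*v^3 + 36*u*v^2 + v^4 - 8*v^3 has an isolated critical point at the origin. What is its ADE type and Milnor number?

Type E_{6}, Milnor number mu = 6.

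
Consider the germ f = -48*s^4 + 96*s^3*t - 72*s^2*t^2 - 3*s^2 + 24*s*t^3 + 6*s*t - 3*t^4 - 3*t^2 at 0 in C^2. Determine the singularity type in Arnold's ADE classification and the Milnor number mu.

The Hessian of f at 0 has rank 1. Corank 1: A-series; mu = 3 gives A_3.

Type A_3, Milnor number mu = 3.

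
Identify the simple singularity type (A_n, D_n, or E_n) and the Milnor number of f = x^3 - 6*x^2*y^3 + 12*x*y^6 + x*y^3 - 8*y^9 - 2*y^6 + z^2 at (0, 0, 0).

Type E7, Milnor number mu = 7.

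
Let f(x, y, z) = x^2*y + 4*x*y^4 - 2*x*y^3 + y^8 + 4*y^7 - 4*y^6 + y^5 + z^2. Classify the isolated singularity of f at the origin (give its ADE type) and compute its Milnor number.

The Hessian of f at 0 has rank 1. Corank 2; j^3 = x^2*y has shape L^2 M (L != M), so D-series; mu = 9 gives D_9.

Type D_9, Milnor number mu = 9.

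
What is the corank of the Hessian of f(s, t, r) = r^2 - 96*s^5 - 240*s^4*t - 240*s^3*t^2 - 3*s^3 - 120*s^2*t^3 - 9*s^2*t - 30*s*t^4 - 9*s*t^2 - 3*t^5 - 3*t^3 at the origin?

2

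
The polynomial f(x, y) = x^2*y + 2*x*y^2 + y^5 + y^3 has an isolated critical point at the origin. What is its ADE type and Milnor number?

Type D_{6}, Milnor number mu = 6.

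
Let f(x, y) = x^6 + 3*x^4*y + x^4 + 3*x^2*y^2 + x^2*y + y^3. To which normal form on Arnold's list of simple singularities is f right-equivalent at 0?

D_{4}

The Hessian of f at 0 is [[0, 0], [0, 0]] with rank 0, so corank 2. A Groebner basis of the Jacobian ideal J(f) in C{x,y} is {y^3, x^2 + 3*y^2, x*y}; counting standard monomials gives mu = 4. Corank 2; j^3 = y*(x^2 + y^2) splits into three distinct lines over C (the quadratic factor has nonzero discriminant), so D_4.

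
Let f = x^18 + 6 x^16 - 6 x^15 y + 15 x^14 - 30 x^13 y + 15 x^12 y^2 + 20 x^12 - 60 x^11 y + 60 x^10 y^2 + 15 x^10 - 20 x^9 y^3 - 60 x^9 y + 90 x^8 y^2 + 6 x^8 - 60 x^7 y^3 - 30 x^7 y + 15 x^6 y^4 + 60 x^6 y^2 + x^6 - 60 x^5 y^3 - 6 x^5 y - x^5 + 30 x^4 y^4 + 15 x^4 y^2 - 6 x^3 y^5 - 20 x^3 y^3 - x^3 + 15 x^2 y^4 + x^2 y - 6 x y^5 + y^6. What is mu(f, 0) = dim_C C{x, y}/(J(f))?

The Hessian of f at 0 has rank 0. Corank 2; j^3 = -x^2*(x - y) has shape L^2 M (L != M), so D-series; mu = 7 gives D_7.

7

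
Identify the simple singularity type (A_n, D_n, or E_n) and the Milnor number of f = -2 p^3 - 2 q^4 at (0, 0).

Type E_{6}, Milnor number mu = 6.

The Hessian of f at 0 has rank 0. Corank 2; j^3 = -2*p^3 is a perfect cube, so E-series; the 4-jet and mu = 6 give E_6.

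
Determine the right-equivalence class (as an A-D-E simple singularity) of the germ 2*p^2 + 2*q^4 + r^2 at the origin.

The Hessian of f at 0 has rank 2. Corank 1: A-series; mu = 3 gives A_3.

A_3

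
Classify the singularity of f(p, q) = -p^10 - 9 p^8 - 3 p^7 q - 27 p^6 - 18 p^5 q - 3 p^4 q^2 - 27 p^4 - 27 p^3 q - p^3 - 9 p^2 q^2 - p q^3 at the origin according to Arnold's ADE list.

E_{7}

The Hessian of f at 0 has rank 0. Corank 2; j^3 = -p^3 is a perfect cube, so E-series; the 4-jet and mu = 7 give E_7.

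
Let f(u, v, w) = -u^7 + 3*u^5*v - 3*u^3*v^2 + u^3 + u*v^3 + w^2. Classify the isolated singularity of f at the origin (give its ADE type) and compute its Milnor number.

Type E_{7}, Milnor number mu = 7.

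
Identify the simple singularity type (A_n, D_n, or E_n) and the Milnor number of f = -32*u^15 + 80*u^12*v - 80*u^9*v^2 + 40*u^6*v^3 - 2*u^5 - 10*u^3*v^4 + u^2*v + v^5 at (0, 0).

Type D_6, Milnor number mu = 6.

The Hessian of f at 0 has rank 0. Corank 2; j^3 = u^2*v has shape L^2 M (L != M), so D-series; mu = 6 gives D_6.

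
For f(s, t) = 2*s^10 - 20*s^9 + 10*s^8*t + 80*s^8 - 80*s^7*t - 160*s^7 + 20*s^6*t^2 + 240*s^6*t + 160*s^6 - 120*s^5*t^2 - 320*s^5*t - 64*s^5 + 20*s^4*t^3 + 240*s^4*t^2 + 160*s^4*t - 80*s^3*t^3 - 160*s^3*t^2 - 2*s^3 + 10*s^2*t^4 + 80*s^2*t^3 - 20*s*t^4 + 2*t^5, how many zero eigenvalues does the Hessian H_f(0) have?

2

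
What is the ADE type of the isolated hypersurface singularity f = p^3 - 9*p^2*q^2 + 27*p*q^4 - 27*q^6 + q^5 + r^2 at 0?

E8

The Hessian of f at 0 is [[0, 0, 0], [0, 0, 0], [0, 0, 2]] with rank 1, so corank 2. A Groebner basis of the Jacobian ideal J(f) in C{p,q,r} is {q^4, p^3, -p^2/6 + p*q^2, r}; counting standard monomials gives mu = 8. Corank 2; j^3 = p^3 is a perfect cube, so E-series; the 5-jet and mu = 8 give E_8.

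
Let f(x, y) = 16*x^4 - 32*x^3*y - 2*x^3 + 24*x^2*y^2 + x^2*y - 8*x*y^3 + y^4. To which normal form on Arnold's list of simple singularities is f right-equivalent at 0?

D5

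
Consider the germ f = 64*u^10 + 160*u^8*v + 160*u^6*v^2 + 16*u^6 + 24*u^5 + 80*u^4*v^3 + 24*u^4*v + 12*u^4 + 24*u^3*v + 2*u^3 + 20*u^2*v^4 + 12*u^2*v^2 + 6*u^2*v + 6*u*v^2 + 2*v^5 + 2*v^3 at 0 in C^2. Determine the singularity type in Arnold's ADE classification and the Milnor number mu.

Type E_8, Milnor number mu = 8.

The Hessian of f at 0 has rank 0. Corank 2; j^3 = 2*(u + v)^3 is a perfect cube, so E-series; the 5-jet and mu = 8 give E_8.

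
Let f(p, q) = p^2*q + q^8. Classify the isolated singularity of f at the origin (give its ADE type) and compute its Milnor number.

Type D_9, Milnor number mu = 9.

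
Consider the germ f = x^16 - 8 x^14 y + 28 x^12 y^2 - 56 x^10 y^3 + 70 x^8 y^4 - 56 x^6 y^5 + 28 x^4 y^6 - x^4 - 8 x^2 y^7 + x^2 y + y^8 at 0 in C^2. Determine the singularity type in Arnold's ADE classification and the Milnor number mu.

Type D_{9}, Milnor number mu = 9.

The Hessian of f at 0 has rank 0. Corank 2; j^3 = x^2*y has shape L^2 M (L != M), so D-series; mu = 9 gives D_9.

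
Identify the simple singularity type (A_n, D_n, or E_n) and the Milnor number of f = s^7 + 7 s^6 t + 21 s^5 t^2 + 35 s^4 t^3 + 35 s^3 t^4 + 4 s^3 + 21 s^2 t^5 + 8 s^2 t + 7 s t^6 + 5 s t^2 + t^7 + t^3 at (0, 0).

The Hessian of f at 0 has rank 0. Corank 2; j^3 = (s + t)*(2*s + t)^2 has shape L^2 M (L != M), so D-series; mu = 8 gives D_8.

Type D8, Milnor number mu = 8.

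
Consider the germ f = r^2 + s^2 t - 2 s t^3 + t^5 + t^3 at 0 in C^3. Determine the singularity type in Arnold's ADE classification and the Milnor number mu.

Type D4, Milnor number mu = 4.

The Hessian of f at 0 is [[0, 0, 0], [0, 0, 0], [0, 0, 2]] with rank 1, so corank 2. A Groebner basis of the Jacobian ideal J(f) in C{s,t,r} is {t^3, s^2 + 3*t^2, s*t, r}; counting standard monomials gives mu = 4. Corank 2; j^3 = t*(s^2 + t^2) splits into three distinct lines over C (the quadratic factor has nonzero discriminant), so D_4.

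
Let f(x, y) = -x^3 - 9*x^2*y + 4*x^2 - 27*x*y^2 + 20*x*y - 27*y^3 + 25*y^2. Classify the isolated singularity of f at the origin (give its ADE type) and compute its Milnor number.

Type A2, Milnor number mu = 2.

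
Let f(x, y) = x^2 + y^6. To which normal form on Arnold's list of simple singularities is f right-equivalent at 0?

The Hessian of f at 0 is [[2, 0], [0, 0]] with rank 1, so corank 1. A Groebner basis of the Jacobian ideal J(f) in C{x,y} is {y^5, x}; counting standard monomials gives mu = 5. Corank 1: A-series; mu = 5 gives A_5.

A5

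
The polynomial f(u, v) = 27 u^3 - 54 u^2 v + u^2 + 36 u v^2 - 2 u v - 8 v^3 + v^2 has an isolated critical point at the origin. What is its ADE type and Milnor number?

The Hessian of f at 0 is [[2, -2], [-2, 2]] with rank 1, so corank 1. A Groebner basis of the Jacobian ideal J(f) in C{u,v} is {v^2, u - v}; counting standard monomials gives mu = 2. Corank 1: A-series; mu = 2 gives A_2.

Type A_{2}, Milnor number mu = 2.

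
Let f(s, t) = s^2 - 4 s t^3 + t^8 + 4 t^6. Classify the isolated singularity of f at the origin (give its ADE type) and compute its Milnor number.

Type A_{7}, Milnor number mu = 7.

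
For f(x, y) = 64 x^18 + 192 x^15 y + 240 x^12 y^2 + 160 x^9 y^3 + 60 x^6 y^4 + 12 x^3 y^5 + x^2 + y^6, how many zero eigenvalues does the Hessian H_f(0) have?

1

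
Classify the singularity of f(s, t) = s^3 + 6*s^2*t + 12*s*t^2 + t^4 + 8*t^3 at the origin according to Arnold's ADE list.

E6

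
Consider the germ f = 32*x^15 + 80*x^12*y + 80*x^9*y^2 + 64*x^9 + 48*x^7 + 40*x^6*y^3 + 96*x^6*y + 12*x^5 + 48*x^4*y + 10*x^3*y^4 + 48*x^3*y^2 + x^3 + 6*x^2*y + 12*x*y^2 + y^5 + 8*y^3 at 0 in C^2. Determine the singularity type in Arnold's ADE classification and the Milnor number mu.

The Hessian of f at 0 is [[0, 0], [0, 0]] with rank 0, so corank 2. A Groebner basis of the Jacobian ideal J(f) in C{x,y} is {-x^2/64 + x*y^3 - x*y/16 - y^2/16, y^4, x^3 - 12*x*y^2 - 16*y^3, x^2*y + 4*x*y^2 + 4*y^3}; counting standard monomials gives mu = 8. Corank 2; j^3 = (x + 2*y)^3 is a perfect cube, so E-series; the 5-jet and mu = 8 give E_8.

Type E_{8}, Milnor number mu = 8.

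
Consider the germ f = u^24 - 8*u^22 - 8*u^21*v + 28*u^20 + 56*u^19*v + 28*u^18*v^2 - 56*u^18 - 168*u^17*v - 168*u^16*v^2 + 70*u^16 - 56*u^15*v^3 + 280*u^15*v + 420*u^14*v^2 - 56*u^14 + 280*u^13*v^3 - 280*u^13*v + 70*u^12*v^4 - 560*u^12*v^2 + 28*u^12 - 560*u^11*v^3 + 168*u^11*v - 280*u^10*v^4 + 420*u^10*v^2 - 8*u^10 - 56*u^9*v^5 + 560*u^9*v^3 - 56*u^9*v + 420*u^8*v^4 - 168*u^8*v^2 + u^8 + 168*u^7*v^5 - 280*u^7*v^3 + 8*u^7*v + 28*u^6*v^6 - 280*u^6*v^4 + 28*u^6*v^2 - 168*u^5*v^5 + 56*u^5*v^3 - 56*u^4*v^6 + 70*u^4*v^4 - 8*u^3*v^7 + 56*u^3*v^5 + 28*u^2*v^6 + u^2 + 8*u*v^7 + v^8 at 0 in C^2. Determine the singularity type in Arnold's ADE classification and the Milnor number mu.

The Hessian of f at 0 is [[2, 0], [0, 0]] with rank 1, so corank 1. A Groebner basis of the Jacobian ideal J(f) in C{u,v} is {v^7, u}; counting standard monomials gives mu = 7. Corank 1: A-series; mu = 7 gives A_7.

Type A_7, Milnor number mu = 7.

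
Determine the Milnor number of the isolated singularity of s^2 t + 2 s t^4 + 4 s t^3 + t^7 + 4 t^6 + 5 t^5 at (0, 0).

The Hessian of f at 0 is [[0, 0], [0, 0]] with rank 0, so corank 2. A Groebner basis of the Jacobian ideal J(f) in C{s,t} is {s^3, s^2*t, -2*s^2 + s*t^2, -s^2/2 + s*t/2 + t^3}; counting standard monomials gives mu = 6. Corank 2; j^3 = s^2*t has shape L^2 M (L != M), so D-series; mu = 6 gives D_6.

6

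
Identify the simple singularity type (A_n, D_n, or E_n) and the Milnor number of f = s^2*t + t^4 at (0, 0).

Type D_5, Milnor number mu = 5.

The Hessian of f at 0 is [[0, 0], [0, 0]] with rank 0, so corank 2. A Groebner basis of the Jacobian ideal J(f) in C{s,t} is {s^3, s^2/4 + t^3, s*t}; counting standard monomials gives mu = 5. Corank 2; j^3 = s^2*t has shape L^2 M (L != M), so D-series; mu = 5 gives D_5.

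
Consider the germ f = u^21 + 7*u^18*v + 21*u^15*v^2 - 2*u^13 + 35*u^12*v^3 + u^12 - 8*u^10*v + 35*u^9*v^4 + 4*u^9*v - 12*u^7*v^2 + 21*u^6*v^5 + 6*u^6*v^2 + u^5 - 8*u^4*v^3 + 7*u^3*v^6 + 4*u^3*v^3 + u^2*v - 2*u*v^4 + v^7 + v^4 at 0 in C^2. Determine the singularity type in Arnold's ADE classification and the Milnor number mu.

Type D_{5}, Milnor number mu = 5.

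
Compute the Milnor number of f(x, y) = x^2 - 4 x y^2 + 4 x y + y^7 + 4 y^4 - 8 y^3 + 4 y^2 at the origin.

6

The Hessian of f at 0 has rank 1. Corank 1: A-series; mu = 6 gives A_6.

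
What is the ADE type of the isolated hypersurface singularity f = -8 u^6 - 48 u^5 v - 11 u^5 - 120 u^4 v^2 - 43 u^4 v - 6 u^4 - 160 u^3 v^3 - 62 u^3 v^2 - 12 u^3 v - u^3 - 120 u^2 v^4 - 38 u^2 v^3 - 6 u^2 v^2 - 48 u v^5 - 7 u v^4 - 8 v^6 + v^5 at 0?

E8

The Hessian of f at 0 is [[0, 0], [0, 0]] with rank 0, so corank 2. A Groebner basis of the Jacobian ideal J(f) in C{u,v} is {-u^2/32 + u*v^3 - u*v^2/8, u^2/8 + u*v^2/2 + v^4, u^3, u^2*v + u^2/8 + u*v^2/2}; counting standard monomials gives mu = 8. Corank 2; j^3 = -u^3 is a perfect cube, so E-series; the 5-jet and mu = 8 give E_8.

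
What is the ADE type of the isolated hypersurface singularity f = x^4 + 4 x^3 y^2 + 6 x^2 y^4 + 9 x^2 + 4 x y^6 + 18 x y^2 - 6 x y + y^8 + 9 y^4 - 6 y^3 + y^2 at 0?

A_3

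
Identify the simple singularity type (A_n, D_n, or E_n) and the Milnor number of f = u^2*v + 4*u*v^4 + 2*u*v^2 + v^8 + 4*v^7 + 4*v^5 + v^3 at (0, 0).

Type D9, Milnor number mu = 9.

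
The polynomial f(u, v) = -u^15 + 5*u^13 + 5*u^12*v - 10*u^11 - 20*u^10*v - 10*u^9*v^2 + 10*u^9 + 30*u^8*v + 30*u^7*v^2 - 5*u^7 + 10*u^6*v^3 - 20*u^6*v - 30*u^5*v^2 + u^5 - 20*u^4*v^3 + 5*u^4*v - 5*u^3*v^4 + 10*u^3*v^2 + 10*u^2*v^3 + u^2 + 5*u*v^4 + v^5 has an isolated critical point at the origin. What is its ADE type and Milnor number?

Type A_{4}, Milnor number mu = 4.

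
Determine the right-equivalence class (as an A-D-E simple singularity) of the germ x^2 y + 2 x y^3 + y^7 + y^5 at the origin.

D8

The Hessian of f at 0 has rank 0. Corank 2; j^3 = x^2*y has shape L^2 M (L != M), so D-series; mu = 8 gives D_8.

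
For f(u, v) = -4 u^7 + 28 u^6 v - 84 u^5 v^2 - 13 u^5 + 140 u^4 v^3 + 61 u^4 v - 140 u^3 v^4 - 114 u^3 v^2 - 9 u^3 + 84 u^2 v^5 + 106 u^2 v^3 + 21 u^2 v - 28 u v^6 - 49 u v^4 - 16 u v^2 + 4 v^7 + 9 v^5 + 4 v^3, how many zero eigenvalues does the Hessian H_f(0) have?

2

The Hessian at 0 is [[0, 0], [0, 0]] of rank 0; hence corank 2.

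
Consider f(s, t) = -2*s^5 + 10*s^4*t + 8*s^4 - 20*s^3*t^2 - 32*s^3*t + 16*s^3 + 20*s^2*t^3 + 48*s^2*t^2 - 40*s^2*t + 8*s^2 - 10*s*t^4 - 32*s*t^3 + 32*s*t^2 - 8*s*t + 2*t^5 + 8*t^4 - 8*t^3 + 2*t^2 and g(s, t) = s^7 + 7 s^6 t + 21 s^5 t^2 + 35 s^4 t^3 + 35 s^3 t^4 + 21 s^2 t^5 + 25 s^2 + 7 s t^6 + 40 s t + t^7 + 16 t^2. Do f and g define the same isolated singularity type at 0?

No.

The Hessian of f at 0 has rank 1. Corank 1: A-series; mu = 4 gives A_4. The Hessian of g at 0 has rank 1. Corank 1: A-series; mu = 6 gives A_6. f is A_4 but g is A_6, hence not right-equivalent.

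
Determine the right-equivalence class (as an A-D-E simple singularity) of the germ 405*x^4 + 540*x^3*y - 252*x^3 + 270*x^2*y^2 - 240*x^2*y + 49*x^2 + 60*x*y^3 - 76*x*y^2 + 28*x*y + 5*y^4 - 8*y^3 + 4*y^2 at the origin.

A_3

The Hessian of f at 0 has rank 1. Corank 1: A-series; mu = 3 gives A_3.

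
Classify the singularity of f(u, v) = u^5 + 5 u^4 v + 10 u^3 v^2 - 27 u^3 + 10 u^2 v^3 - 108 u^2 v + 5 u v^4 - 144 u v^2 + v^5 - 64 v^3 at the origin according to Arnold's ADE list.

E8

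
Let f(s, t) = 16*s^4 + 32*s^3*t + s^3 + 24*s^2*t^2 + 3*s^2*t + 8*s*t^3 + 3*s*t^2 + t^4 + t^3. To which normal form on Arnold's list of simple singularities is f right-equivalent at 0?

E6

The Hessian of f at 0 has rank 0. Corank 2; j^3 = (s + t)^3 is a perfect cube, so E-series; the 4-jet and mu = 6 give E_6.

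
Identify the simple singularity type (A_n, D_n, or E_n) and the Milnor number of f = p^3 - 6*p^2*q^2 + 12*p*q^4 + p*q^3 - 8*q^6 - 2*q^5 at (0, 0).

Type E_{7}, Milnor number mu = 7.

The Hessian of f at 0 has rank 0. Corank 2; j^3 = p^3 is a perfect cube, so E-series; the 4-jet and mu = 7 give E_7.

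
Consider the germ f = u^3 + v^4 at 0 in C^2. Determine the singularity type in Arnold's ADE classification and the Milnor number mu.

Type E_{6}, Milnor number mu = 6.

The Hessian of f at 0 has rank 0. Corank 2; j^3 = u^3 is a perfect cube, so E-series; the 4-jet and mu = 6 give E_6.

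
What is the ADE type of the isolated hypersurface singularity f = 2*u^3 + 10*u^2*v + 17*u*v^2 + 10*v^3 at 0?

The Hessian of f at 0 is [[0, 0], [0, 0]] with rank 0, so corank 2. A Groebner basis of the Jacobian ideal J(f) in C{u,v} is {v^3, u^2 - 11*v^2/2, u*v + 5*v^2/2}; counting standard monomials gives mu = 4. Corank 2; j^3 = (u + 2*v)*(2*u^2 + 6*u*v + 5*v^2) splits into three distinct lines over C (the quadratic factor has nonzero discriminant), so D_4.

D_{4}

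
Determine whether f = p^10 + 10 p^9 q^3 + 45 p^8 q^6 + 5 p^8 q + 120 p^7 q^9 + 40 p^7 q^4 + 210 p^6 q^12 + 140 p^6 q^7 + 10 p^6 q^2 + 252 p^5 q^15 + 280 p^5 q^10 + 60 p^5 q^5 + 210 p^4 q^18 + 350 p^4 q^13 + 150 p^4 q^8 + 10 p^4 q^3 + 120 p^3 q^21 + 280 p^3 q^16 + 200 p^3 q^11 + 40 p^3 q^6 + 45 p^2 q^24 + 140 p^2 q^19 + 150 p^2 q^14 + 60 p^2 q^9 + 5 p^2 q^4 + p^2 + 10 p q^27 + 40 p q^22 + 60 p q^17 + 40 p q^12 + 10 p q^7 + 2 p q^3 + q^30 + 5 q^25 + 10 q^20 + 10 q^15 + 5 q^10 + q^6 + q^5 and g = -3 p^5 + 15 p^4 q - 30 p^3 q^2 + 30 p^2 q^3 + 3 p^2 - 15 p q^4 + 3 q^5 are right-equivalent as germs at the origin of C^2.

The Hessian of f at 0 has rank 1. Corank 1: A-series; mu = 4 gives A_4. The Hessian of g at 0 has rank 1. Corank 1: A-series; mu = 4 gives A_4. Both have type A_4, hence right-equivalent.

Yes.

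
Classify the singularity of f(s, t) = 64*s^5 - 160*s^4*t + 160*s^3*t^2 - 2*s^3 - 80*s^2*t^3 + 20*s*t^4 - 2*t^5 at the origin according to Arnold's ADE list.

E8

The Hessian of f at 0 is [[0, 0], [0, 0]] with rank 0, so corank 2. A Groebner basis of the Jacobian ideal J(f) in C{s,t} is {t^5, s*t^3 - t^4/8, s^2}; counting standard monomials gives mu = 8. Corank 2; j^3 = -2*s^3 is a perfect cube, so E-series; the 5-jet and mu = 8 give E_8.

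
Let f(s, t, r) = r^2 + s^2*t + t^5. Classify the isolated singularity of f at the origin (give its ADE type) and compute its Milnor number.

The Hessian of f at 0 is [[0, 0, 0], [0, 0, 0], [0, 0, 2]] with rank 1, so corank 2. A Groebner basis of the Jacobian ideal J(f) in C{s,t,r} is {s^2/5 + t^4, s^3, s*t, r}; counting standard monomials gives mu = 6. Corank 2; j^3 = s^2*t has shape L^2 M (L != M), so D-series; mu = 6 gives D_6.

Type D_6, Milnor number mu = 6.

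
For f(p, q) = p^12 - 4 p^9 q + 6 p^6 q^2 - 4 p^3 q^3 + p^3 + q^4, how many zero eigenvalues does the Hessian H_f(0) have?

Hessian at 0 has rank 0.

2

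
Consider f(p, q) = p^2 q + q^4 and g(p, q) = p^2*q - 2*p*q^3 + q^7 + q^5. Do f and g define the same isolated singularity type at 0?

The Hessian of f at 0 has rank 0. Corank 2; j^3 = p^2*q has shape L^2 M (L != M), so D-series; mu = 5 gives D_5. The Hessian of g at 0 has rank 0. Corank 2; j^3 = p^2*q has shape L^2 M (L != M), so D-series; mu = 8 gives D_8. f is D_5 but g is D_8, hence not right-equivalent.

No.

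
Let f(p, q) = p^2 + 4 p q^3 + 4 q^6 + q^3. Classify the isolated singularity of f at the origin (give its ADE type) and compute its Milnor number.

The Hessian of f at 0 has rank 1. Corank 1: A-series; mu = 2 gives A_2.

Type A_{2}, Milnor number mu = 2.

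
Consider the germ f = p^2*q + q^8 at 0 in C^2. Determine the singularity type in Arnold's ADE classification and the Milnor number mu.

The Hessian of f at 0 has rank 0. Corank 2; j^3 = p^2*q has shape L^2 M (L != M), so D-series; mu = 9 gives D_9.

Type D9, Milnor number mu = 9.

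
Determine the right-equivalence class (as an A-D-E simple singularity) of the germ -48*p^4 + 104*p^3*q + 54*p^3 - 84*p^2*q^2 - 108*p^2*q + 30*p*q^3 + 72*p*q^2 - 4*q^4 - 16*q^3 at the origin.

The Hessian of f at 0 has rank 0. Corank 2; j^3 = 2*(3*p - 2*q)^3 is a perfect cube, so E-series; the 4-jet and mu = 7 give E_7.

E_{7}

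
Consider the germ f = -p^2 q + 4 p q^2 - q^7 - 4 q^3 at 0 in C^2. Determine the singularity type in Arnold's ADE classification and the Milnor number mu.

The Hessian of f at 0 is [[0, 0], [0, 0]] with rank 0, so corank 2. A Groebner basis of the Jacobian ideal J(f) in C{p,q} is {p^2/7 + q^6 - 4*q^2/7, p^3 - 8*q^3, p*q - 2*q^2}; counting standard monomials gives mu = 8. Corank 2; j^3 = -q*(p - 2*q)^2 has shape L^2 M (L != M), so D-series; mu = 8 gives D_8.

Type D_8, Milnor number mu = 8.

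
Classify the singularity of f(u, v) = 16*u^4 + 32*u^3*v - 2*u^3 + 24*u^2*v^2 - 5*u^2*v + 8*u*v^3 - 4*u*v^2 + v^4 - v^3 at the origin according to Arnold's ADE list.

D_{5}

The Hessian of f at 0 has rank 0. Corank 2; j^3 = -(u + v)^2*(2*u + v) has shape L^2 M (L != M), so D-series; mu = 5 gives D_5.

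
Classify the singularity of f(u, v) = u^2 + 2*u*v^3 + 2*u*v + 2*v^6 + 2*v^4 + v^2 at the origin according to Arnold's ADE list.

A_5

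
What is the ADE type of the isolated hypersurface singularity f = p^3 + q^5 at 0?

The Hessian of f at 0 has rank 0. Corank 2; j^3 = p^3 is a perfect cube, so E-series; the 5-jet and mu = 8 give E_8.

E_{8}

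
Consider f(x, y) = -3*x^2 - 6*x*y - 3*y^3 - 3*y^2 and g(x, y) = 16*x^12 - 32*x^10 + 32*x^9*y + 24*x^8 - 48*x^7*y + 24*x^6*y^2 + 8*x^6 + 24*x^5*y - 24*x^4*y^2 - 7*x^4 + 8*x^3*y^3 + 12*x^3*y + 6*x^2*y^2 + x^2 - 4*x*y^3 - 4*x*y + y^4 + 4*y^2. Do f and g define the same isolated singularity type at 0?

No.

The Hessian of f at 0 has rank 1. Corank 1: A-series; mu = 2 gives A_2. The Hessian of g at 0 has rank 1. Corank 1: A-series; mu = 3 gives A_3. f is A_2 but g is A_3, hence not right-equivalent.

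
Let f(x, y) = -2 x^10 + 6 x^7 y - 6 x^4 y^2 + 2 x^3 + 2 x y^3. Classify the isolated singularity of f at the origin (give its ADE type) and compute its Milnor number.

Type E_{7}, Milnor number mu = 7.

The Hessian of f at 0 has rank 0. Corank 2; j^3 = 2*x^3 is a perfect cube, so E-series; the 4-jet and mu = 7 give E_7.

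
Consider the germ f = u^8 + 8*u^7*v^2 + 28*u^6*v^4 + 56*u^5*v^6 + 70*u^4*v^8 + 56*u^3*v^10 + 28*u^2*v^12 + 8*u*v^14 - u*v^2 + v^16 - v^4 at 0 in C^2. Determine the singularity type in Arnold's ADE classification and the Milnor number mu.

Type D_{9}, Milnor number mu = 9.

The Hessian of f at 0 is [[0, 0], [0, 0]] with rank 0, so corank 2. A Groebner basis of the Jacobian ideal J(f) in C{u,v} is {u^7 - v^2/8, v^3, u*v}; counting standard monomials gives mu = 9. Corank 2; j^3 = -u*v^2 has shape L^2 M (L != M), so D-series; mu = 9 gives D_9.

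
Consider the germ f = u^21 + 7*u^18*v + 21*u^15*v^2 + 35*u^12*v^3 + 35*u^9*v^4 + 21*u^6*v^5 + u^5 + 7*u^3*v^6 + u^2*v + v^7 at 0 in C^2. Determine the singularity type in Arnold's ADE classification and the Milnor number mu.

Type D8, Milnor number mu = 8.

The Hessian of f at 0 has rank 0. Corank 2; j^3 = u^2*v has shape L^2 M (L != M), so D-series; mu = 8 gives D_8.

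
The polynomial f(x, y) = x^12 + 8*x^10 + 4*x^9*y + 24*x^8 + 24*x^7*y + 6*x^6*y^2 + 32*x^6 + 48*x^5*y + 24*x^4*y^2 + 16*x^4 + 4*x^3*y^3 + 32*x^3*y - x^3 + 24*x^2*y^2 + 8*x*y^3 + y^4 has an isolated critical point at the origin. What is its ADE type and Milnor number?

Type E_{6}, Milnor number mu = 6.

The Hessian of f at 0 is [[0, 0], [0, 0]] with rank 0, so corank 2. A Groebner basis of the Jacobian ideal J(f) in C{x,y} is {y^4, x*y^2 + y^3/6, x^2}; counting standard monomials gives mu = 6. Corank 2; j^3 = -x^3 is a perfect cube, so E-series; the 4-jet and mu = 6 give E_6.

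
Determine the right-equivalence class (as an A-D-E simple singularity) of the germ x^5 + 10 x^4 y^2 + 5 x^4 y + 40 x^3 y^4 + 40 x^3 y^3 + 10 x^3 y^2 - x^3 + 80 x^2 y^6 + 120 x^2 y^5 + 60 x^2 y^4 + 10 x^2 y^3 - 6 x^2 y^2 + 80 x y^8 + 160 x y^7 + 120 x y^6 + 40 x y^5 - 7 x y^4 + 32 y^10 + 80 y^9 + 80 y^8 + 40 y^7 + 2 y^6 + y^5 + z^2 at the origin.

The Hessian of f at 0 has rank 1. Corank 2; j^3 = -x^3 is a perfect cube, so E-series; the 5-jet and mu = 8 give E_8.

E_8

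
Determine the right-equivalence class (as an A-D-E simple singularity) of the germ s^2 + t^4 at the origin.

The Hessian of f at 0 has rank 1. Corank 1: A-series; mu = 3 gives A_3.

A_3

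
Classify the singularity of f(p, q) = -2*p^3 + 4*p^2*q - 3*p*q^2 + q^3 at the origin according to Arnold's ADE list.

D4

The Hessian of f at 0 has rank 0. Corank 2; j^3 = -(p - q)*(2*p^2 - 2*p*q + q^2) splits into three distinct lines over C (the quadratic factor has nonzero discriminant), so D_4.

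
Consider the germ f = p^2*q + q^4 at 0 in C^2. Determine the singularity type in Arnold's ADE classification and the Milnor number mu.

Type D5, Milnor number mu = 5.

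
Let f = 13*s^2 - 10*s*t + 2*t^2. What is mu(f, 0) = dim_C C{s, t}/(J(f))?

The Hessian of f at 0 is [[26, -10], [-10, 4]] with rank 2, so corank 0. A Groebner basis of the Jacobian ideal J(f) in C{s,t} is {s, t}; counting standard monomials gives mu = 1. Corank 0: nondegenerate Morse point, so A_1.

1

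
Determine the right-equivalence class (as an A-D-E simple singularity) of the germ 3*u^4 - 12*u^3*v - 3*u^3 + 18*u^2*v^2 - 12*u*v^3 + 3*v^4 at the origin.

E_{6}

The Hessian of f at 0 is [[0, 0], [0, 0]] with rank 0, so corank 2. A Groebner basis of the Jacobian ideal J(f) in C{u,v} is {v^4, u*v^2 - v^3/3, u^2}; counting standard monomials gives mu = 6. Corank 2; j^3 = -3*u^3 is a perfect cube, so E-series; the 4-jet and mu = 6 give E_6.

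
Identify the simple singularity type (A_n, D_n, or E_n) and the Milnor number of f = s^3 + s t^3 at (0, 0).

Type E_{7}, Milnor number mu = 7.

The Hessian of f at 0 is [[0, 0], [0, 0]] with rank 0, so corank 2. A Groebner basis of the Jacobian ideal J(f) in C{s,t} is {s^3, s*t^2, 3*s^2 + t^3}; counting standard monomials gives mu = 7. Corank 2; j^3 = s^3 is a perfect cube, so E-series; the 4-jet and mu = 7 give E_7.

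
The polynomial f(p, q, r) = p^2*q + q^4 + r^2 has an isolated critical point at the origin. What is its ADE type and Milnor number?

Type D_5, Milnor number mu = 5.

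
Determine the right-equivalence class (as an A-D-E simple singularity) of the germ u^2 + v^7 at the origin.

A6

The Hessian of f at 0 has rank 1. Corank 1: A-series; mu = 6 gives A_6.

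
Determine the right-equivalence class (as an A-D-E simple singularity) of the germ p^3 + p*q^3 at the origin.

E_{7}

The Hessian of f at 0 is [[0, 0], [0, 0]] with rank 0, so corank 2. A Groebner basis of the Jacobian ideal J(f) in C{p,q} is {p^3, p*q^2, 3*p^2 + q^3}; counting standard monomials gives mu = 7. Corank 2; j^3 = p^3 is a perfect cube, so E-series; the 4-jet and mu = 7 give E_7.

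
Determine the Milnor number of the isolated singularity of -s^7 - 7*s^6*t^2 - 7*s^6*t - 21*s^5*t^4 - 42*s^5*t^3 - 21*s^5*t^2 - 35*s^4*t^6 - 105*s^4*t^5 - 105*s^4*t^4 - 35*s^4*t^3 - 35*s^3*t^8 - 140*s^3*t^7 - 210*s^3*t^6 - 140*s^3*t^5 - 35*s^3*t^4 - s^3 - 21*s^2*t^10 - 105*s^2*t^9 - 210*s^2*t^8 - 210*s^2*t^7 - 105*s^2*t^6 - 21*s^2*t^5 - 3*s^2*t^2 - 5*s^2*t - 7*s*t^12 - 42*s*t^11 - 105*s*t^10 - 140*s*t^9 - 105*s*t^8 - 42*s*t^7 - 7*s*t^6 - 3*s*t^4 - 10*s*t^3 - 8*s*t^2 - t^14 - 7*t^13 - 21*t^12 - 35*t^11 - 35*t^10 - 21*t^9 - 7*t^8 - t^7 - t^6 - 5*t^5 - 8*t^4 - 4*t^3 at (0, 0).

8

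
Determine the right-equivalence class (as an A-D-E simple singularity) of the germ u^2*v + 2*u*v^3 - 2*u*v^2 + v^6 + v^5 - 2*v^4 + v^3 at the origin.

D_{7}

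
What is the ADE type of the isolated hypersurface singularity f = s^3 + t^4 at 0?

The Hessian of f at 0 has rank 0. Corank 2; j^3 = s^3 is a perfect cube, so E-series; the 4-jet and mu = 6 give E_6.

E_{6}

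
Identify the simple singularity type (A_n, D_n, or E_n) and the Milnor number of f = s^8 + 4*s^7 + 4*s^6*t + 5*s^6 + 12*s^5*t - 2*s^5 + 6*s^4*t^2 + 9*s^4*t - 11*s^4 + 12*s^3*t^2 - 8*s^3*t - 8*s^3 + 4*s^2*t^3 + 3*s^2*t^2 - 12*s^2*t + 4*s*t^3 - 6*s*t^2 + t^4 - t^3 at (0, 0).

Type E_6, Milnor number mu = 6.

The Hessian of f at 0 is [[0, 0], [0, 0]] with rank 0, so corank 2. A Groebner basis of the Jacobian ideal J(f) in C{s,t} is {s^3 + 6*s^2 + 6*s*t + 3*t^2/2, s^2*t - 10*s^2 - 10*s*t - 5*t^2/2, 16*s^2 + s*t^2 + 16*s*t + 4*t^2, -24*s^2 - 24*s*t + t^3 - 6*t^2}; counting standard monomials gives mu = 6. Corank 2; j^3 = -(2*s + t)^3 is a perfect cube, so E-series; the 4-jet and mu = 6 give E_6.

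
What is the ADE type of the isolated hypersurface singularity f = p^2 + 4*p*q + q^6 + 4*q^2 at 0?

A_5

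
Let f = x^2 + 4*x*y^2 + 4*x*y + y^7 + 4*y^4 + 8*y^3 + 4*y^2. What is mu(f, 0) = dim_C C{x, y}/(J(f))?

6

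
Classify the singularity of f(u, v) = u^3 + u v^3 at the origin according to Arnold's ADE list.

E7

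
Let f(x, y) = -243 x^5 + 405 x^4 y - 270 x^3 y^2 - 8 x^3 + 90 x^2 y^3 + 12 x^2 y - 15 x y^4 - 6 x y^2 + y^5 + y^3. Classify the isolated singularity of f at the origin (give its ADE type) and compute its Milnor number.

The Hessian of f at 0 has rank 0. Corank 2; j^3 = -(2*x - y)^3 is a perfect cube, so E-series; the 5-jet and mu = 8 give E_8.

Type E_{8}, Milnor number mu = 8.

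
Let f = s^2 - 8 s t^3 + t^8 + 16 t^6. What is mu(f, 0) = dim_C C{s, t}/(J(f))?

The Hessian of f at 0 has rank 1. Corank 1: A-series; mu = 7 gives A_7.

7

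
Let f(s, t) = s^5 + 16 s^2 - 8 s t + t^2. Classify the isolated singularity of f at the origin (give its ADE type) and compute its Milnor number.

The Hessian of f at 0 is [[32, -8], [-8, 2]] with rank 1, so corank 1. A Groebner basis of the Jacobian ideal J(f) in C{s,t} is {t^4, s - t/4}; counting standard monomials gives mu = 4. Corank 1: A-series; mu = 4 gives A_4.

Type A4, Milnor number mu = 4.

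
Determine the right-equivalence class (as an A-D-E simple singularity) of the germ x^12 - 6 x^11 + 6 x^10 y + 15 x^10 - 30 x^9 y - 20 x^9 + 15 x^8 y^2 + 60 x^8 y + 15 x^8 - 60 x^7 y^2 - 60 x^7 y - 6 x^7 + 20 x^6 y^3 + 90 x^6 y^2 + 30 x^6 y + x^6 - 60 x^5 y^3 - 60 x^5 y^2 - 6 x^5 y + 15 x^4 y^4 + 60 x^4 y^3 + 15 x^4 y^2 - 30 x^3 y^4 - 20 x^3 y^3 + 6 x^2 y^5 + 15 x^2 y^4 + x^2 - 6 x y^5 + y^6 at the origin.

The Hessian of f at 0 has rank 1. Corank 1: A-series; mu = 5 gives A_5.

A5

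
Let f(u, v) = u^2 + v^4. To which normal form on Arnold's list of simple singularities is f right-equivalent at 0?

A_3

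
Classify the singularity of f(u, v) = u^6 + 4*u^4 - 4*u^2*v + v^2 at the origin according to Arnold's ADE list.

The Hessian of f at 0 is [[0, 0], [0, 2]] with rank 1, so corank 1. A Groebner basis of the Jacobian ideal J(f) in C{u,v} is {u*v^2, v^3, u^2 - v/2}; counting standard monomials gives mu = 5. Corank 1: A-series; mu = 5 gives A_5.

A5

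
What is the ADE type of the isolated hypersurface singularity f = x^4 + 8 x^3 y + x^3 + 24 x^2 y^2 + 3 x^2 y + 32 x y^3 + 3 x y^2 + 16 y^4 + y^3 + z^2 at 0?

E_6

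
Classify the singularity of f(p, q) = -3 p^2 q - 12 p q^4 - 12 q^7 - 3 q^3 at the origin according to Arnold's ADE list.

D_4

The Hessian of f at 0 is [[0, 0], [0, 0]] with rank 0, so corank 2. A Groebner basis of the Jacobian ideal J(f) in C{p,q} is {q^3, p^2 + 3*q^2, p*q}; counting standard monomials gives mu = 4. Corank 2; j^3 = -3*q*(p^2 + q^2) splits into three distinct lines over C (the quadratic factor has nonzero discriminant), so D_4.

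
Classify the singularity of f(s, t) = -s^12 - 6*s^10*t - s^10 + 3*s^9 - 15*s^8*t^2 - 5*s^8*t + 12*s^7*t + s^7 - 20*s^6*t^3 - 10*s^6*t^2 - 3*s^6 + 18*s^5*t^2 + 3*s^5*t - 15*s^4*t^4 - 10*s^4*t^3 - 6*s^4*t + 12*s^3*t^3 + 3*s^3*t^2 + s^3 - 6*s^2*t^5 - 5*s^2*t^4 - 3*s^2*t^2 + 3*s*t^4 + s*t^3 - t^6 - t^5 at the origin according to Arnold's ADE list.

The Hessian of f at 0 is [[0, 0], [0, 0]] with rank 0, so corank 2. A Groebner basis of the Jacobian ideal J(f) in C{s,t} is {-s^2 + t^4 - t^3/3, s^3, s^2*t + s^2/3 + t^3/9, -s^2 + s*t^2 - t^3/3}; counting standard monomials gives mu = 7. Corank 2; j^3 = s^3 is a perfect cube, so E-series; the 4-jet and mu = 7 give E_7.

E7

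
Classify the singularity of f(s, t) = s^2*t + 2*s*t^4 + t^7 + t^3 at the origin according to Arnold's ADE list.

D4

The Hessian of f at 0 is [[0, 0], [0, 0]] with rank 0, so corank 2. A Groebner basis of the Jacobian ideal J(f) in C{s,t} is {t^3, s^2 + 3*t^2, s*t}; counting standard monomials gives mu = 4. Corank 2; j^3 = t*(s^2 + t^2) splits into three distinct lines over C (the quadratic factor has nonzero discriminant), so D_4.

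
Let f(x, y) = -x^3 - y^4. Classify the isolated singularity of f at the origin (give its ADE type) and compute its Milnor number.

Type E6, Milnor number mu = 6.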